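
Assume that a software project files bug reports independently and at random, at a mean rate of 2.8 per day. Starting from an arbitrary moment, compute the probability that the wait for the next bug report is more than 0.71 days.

The wait for the next event is exponential with rate λ = 2.8 per day.
P(T > 0.71) = e^(−λt) = e^(−2.8 × 0.71) = e^(−1.988) ≈ 0.1370.

0.1370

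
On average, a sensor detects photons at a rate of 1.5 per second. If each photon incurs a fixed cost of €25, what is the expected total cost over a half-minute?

€1125

E[N] = 1.5 × 30 = 45 (a half-minute = 30 seconds); E[cost] = 45 × €25 = €1125.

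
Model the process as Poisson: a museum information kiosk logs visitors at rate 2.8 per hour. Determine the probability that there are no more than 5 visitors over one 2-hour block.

0.5119

Over the interval, μ = 2.8 × 2 = 5.6 (a 2-hour block = 2 hours).
P(N ≤ 5) = Σ_{j=0}^{5} e^(−μ) μ^j/j! ≈ 0.5119.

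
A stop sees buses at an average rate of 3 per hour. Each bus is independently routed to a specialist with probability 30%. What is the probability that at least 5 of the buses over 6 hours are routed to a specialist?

Thinning: the buses that are routed to a specialist themselves form a Poisson process with rate 0.3 × 3 = 0.9 per hour.
Over the interval, μ = 0.9 × 6 = 5.4 (6 hours).
P(N ≥ 5) = 1 − P(N ≤ 4) ≈ 0.6267.

0.6267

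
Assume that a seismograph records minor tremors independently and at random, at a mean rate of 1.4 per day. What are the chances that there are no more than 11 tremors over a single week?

0.7193

Over the interval, μ = 1.4 × 7 = 9.8 (a week = 7 days).
P(N ≤ 11) = Σ_{j=0}^{11} e^(−μ) μ^j/j! ≈ 0.7193.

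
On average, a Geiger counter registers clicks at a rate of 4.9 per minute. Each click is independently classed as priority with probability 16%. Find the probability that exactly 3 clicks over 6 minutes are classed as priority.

0.1572

Thinning: the clicks that are classed as priority themselves form a Poisson process with rate 0.16 × 4.9 = 0.784 per minute.
Over the interval, μ = 0.784 × 6 = 4.704 (6 minutes).
P(N = 3) = e^(−4.704) · 4.704^3/3! ≈ 0.1572.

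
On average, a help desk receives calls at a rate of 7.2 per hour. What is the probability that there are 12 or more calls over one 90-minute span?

0.3969

Over the interval, μ = 7.2 × 1.5 = 10.8 (a 90-minute span = 1.5 hours).
P(N ≥ 12) = 1 − P(N ≤ 11) = 1 − Σ_{j=0}^{11} e^(−μ) μ^j/j! ≈ 0.3969.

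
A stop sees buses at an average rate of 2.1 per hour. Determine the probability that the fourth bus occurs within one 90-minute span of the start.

Over the interval, μ = 2.1 × 1.5 = 3.15 (a 90-minute span = 1.5 hours).
The fourth arrival falls in the interval iff at least 4 events occur there: P(S_4 ≤ t) = P(N ≥ 4) = 1 − P(N ≤ 3) ≈ 0.3863.

0.3863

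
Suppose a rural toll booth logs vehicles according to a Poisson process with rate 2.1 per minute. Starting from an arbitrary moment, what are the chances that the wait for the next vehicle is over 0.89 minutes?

0.1543

The wait for the next event is exponential with rate λ = 2.1 per minute.
P(T > 0.89) = e^(−λt) = e^(−2.1 × 0.89) = e^(−1.869) ≈ 0.1543.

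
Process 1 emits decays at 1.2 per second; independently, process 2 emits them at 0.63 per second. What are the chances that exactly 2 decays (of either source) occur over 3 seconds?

Independent Poisson processes superpose: combined rate λ = 1.2 + 0.63 = 1.83 per second.
Over the interval, μ = 1.83 × 3 = 5.49 (3 seconds).
P(N = 2) = e^(−5.49) · 5.49^2/2! ≈ 0.0622.

0.0622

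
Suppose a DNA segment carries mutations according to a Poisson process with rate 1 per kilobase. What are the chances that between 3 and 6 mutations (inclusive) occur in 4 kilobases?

Over the interval, μ = 1 × 4 = 4 (4 kilobases).
P(3 ≤ N ≤ 6) = Σ_{j=3}^{6} e^(−4) · 4^j/j! ≈ 0.6512.

0.6512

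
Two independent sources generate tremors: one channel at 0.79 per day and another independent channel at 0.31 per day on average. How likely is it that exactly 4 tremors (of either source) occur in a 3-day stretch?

Independent Poisson processes superpose: combined rate λ = 0.79 + 0.31 = 1.1 per day.
Over the interval, μ = 1.1 × 3 = 3.3 (a 3-day stretch = 3 days).
P(N = 4) = e^(−3.3) · 3.3^4/4! ≈ 0.1823.

0.1823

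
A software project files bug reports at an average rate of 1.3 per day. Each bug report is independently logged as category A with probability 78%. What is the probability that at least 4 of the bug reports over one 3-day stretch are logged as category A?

0.3622

Thinning: the bug reports that are logged as category A themselves form a Poisson process with rate 0.78 × 1.3 = 1.014 per day.
Over the interval, μ = 1.014 × 3 = 3.042 (a 3-day stretch = 3 days).
P(N ≥ 4) = 1 − P(N ≤ 3) ≈ 0.3622.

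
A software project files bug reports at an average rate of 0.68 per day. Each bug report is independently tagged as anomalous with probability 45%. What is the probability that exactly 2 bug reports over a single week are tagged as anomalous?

Thinning: the bug reports that are tagged as anomalous themselves form a Poisson process with rate 0.45 × 0.68 = 0.306 per day.
Over the interval, μ = 0.306 × 7 = 2.142 (a week = 7 days).
P(N = 2) = e^(−2.142) · 2.142^2/2! ≈ 0.2694.

0.2694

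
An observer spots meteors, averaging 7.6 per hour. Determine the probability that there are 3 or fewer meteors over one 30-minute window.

Over the interval, μ = 7.6 × 0.5 = 3.8 (a 30-minute window = 0.5 hours).
P(N ≤ 3) = Σ_{j=0}^{3} e^(−μ) μ^j/j! ≈ 0.4735.

0.4735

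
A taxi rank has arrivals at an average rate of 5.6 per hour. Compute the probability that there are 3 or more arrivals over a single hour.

0.9176

With mean μ = 5.6 per hour,
P(N ≥ 3) = 1 − P(N ≤ 2) = 1 − Σ_{j=0}^{2} e^(−μ) μ^j/j! ≈ 0.9176.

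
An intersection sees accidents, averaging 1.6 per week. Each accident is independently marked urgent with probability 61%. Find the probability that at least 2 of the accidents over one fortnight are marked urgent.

Thinning: the accidents that are marked urgent themselves form a Poisson process with rate 0.61 × 1.6 = 0.976 per week.
Over the interval, μ = 0.976 × 2 = 1.952 (a fortnight = 2 weeks).
P(N ≥ 2) = 1 − P(N ≤ 1) ≈ 0.5808.

0.5808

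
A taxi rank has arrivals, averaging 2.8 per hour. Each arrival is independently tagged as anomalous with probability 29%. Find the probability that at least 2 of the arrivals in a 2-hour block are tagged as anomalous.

0.4828

Thinning: the arrivals that are tagged as anomalous themselves form a Poisson process with rate 0.29 × 2.8 = 0.812 per hour.
Over the interval, μ = 0.812 × 2 = 1.624 (a 2-hour block = 2 hours).
P(N ≥ 2) = 1 − P(N ≤ 1) ≈ 0.4828.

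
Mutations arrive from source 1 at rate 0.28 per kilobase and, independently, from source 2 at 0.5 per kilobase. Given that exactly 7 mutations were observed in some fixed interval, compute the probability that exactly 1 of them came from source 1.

0.1743

Given the total, each event is independently from source 1 with probability p = λ_1/(λ_1+λ_2) = 0.28/0.78 ≈ 0.3590.
So K ~ Binomial(7, 0.28/0.78): P(K = 1) = C(7,1) · (0.28/0.78)^1 · (0.5/0.78)^6 ≈ 0.1743.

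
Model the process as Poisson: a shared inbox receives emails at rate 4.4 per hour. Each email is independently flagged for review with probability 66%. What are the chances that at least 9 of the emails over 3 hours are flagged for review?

0.5058

Thinning: the emails that are flagged for review themselves form a Poisson process with rate 0.66 × 4.4 = 2.904 per hour.
Over the interval, μ = 2.904 × 3 = 8.712 (3 hours).
P(N ≥ 9) = 1 − P(N ≤ 8) ≈ 0.5058.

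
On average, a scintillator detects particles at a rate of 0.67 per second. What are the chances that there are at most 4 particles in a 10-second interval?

Over the interval, μ = 0.67 × 10 = 6.7 (a 10-second interval = 10 seconds).
P(N ≤ 4) = Σ_{j=0}^{4} e^(−μ) μ^j/j! ≈ 0.2022.

0.2022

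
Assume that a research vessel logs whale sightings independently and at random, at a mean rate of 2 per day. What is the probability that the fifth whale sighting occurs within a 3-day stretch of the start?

0.7149

Over the interval, μ = 2 × 3 = 6 (a 3-day stretch = 3 days).
The fifth arrival falls in the interval iff at least 5 events occur there: P(S_5 ≤ t) = P(N ≥ 5) = 1 − P(N ≤ 4) ≈ 0.7149.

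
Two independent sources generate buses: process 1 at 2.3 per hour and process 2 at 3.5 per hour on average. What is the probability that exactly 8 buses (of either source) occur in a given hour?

Independent Poisson processes superpose: combined rate λ = 2.3 + 3.5 = 5.8 per hour.
So μ = 5.8.
P(N = 8) = e^(−5.8) · 5.8^8/8! ≈ 0.0962.

0.0962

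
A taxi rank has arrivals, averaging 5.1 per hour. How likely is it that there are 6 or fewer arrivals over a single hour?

With mean μ = 5.1 per hour,
P(N ≤ 6) = Σ_{j=0}^{6} e^(−μ) μ^j/j! ≈ 0.7474.

0.7474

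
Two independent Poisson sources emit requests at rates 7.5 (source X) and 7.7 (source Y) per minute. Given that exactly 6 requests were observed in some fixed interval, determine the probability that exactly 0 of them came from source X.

Given the total, each event is independently from source X with probability p = λ_X/(λ_X+λ_Y) = 7.5/15.2 ≈ 0.4934.
So K ~ Binomial(6, 7.5/15.2): P(K = 0) = C(6,0) · (7.5/15.2)^0 · (7.7/15.2)^6 ≈ 0.0169.

0.0169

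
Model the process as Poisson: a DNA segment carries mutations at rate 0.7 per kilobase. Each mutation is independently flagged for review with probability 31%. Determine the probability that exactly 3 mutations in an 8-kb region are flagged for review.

Thinning: the mutations that are flagged for review themselves form a Poisson process with rate 0.31 × 0.7 = 0.217 per kilobase.
Over the interval, μ = 0.217 × 8 = 1.736 (an 8-kb region = 8 kilobases).
P(N = 3) = e^(−1.736) · 1.736^3/3! ≈ 0.1537.

0.1537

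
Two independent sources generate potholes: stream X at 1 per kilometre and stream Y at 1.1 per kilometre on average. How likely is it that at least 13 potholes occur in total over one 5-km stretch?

Independent Poisson processes superpose: combined rate λ = 1 + 1.1 = 2.1 per kilometre.
Over the interval, μ = 2.1 × 5 = 10.5 (a 5-km stretch = 5 kilometres).
P(N ≥ 13) = 1 − P(N ≤ 12) ≈ 0.2580.

0.2580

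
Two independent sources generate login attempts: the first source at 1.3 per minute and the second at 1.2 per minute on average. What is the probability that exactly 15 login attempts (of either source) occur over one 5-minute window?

0.0810

Independent Poisson processes superpose: combined rate λ = 1.3 + 1.2 = 2.5 per minute.
Over the interval, μ = 2.5 × 5 = 12.5 (a 5-minute window = 5 minutes).
P(N = 15) = e^(−12.5) · 12.5^15/15! ≈ 0.0810.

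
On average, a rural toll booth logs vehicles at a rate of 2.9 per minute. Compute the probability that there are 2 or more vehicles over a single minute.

0.7854

With mean μ = 2.9 per minute,
P(N ≥ 2) = 1 − P(N ≤ 1) = 1 − Σ_{j=0}^{1} e^(−μ) μ^j/j! ≈ 0.7854.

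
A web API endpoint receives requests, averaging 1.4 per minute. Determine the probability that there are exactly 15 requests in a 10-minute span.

0.0989

Over the interval, μ = 1.4 × 10 = 14 (a 10-minute span = 10 minutes).
P(N = 15) = e^(−μ) μ^15/15! = e^(−14) · 14^15/1307674368000 ≈ 0.0989.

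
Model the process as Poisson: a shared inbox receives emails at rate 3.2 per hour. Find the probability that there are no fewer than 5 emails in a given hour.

With mean μ = 3.2 per hour,
P(N ≥ 5) = 1 − P(N ≤ 4) = 1 − Σ_{j=0}^{4} e^(−μ) μ^j/j! ≈ 0.2194.

0.2194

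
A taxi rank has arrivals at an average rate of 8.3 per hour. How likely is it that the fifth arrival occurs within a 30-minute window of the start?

Over the interval, μ = 8.3 × 0.5 = 4.15 (a 30-minute window = 0.5 hours).
The fifth arrival falls in the interval iff at least 5 events occur there: P(S_5 ≤ t) = P(N ≥ 5) = 1 − P(N ≤ 4) ≈ 0.4004.

0.4004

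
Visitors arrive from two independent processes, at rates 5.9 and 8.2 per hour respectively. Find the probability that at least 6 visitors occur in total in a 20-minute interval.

Independent Poisson processes superpose: combined rate λ = 5.9 + 8.2 = 14.1 per hour.
Over the interval, μ = 14.1 × 1/3 = 4.7 (a 20-minute interval = 1/3 hours).
P(N ≥ 6) = 1 − P(N ≤ 5) ≈ 0.3316.

0.3316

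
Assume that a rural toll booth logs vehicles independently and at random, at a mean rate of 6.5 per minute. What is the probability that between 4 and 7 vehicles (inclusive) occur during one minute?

With mean μ = 6.5 per minute,
P(4 ≤ N ≤ 7) = Σ_{j=4}^{7} e^(−6.5) · 6.5^j/j! ≈ 0.5609.

0.5609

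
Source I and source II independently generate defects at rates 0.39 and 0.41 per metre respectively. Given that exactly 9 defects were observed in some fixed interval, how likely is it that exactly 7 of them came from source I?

0.0619

Given the total, each event is independently from source I with probability p = λ_I/(λ_I+λ_II) = 0.39/0.8 = 0.4875.
So K ~ Binomial(9, 0.39/0.8): P(K = 7) = C(9,7) · (0.39/0.8)^7 · (0.41/0.8)^2 ≈ 0.0619.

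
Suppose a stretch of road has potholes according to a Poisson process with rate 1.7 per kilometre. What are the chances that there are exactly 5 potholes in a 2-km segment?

0.1264

Over the interval, μ = 1.7 × 2 = 3.4 (a 2-km segment = 2 kilometres).
P(N = 5) = e^(−μ) μ^5/5! = e^(−3.4) · 3.4^5/120 ≈ 0.1264.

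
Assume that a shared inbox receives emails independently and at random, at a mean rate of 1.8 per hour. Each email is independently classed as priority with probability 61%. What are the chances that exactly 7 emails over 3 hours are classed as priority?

Thinning: the emails that are classed as priority themselves form a Poisson process with rate 0.61 × 1.8 = 1.098 per hour.
Over the interval, μ = 1.098 × 3 = 3.294 (3 hours).
P(N = 7) = e^(−3.294) · 3.294^7/7! ≈ 0.0310.

0.0310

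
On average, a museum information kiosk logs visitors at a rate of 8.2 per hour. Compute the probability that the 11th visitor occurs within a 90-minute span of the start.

0.6834

Over the interval, μ = 8.2 × 1.5 = 12.3 (a 90-minute span = 1.5 hours).
The 11th arrival falls in the interval iff at least 11 events occur there: P(S_11 ≤ t) = P(N ≥ 11) = 1 − P(N ≤ 10) ≈ 0.6834.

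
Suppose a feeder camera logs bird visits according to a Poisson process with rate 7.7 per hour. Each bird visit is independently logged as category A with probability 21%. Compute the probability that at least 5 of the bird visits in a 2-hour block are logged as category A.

Thinning: the bird visits that are logged as category A themselves form a Poisson process with rate 0.21 × 7.7 = 1.617 per hour.
Over the interval, μ = 1.617 × 2 = 3.234 (a 2-hour block = 2 hours).
P(N ≥ 5) = 1 − P(N ≤ 4) ≈ 0.2255.

0.2255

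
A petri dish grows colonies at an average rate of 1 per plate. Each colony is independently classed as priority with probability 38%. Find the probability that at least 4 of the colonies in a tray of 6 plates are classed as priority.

Thinning: the colonies that are classed as priority themselves form a Poisson process with rate 0.38 × 1 = 0.38 per plate.
Over the interval, μ = 0.38 × 6 = 2.28 (a tray of 6 plates = 6 plates).
P(N ≥ 4) = 1 − P(N ≤ 3) ≈ 0.1966.

0.1966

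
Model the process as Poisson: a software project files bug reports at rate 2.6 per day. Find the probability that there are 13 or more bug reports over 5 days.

Over the interval, μ = 2.6 × 5 = 13 (5 days).
P(N ≥ 13) = 1 − P(N ≤ 12) = 1 − Σ_{j=0}^{12} e^(−μ) μ^j/j! ≈ 0.5369.

0.5369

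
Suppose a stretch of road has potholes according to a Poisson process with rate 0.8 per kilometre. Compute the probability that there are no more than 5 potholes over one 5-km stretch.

Over the interval, μ = 0.8 × 5 = 4 (a 5-km stretch = 5 kilometres).
P(N ≤ 5) = Σ_{j=0}^{5} e^(−μ) μ^j/j! ≈ 0.7851.

0.7851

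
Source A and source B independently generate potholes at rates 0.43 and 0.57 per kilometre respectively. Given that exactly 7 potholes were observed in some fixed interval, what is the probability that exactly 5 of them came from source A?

Given the total, each event is independently from source A with probability p = λ_A/(λ_A+λ_B) = 0.43/1 = 0.4300.
So K ~ Binomial(7, 0.43/1): P(K = 5) = C(7,5) · (0.43/1)^5 · (0.57/1)^2 ≈ 0.1003.

0.1003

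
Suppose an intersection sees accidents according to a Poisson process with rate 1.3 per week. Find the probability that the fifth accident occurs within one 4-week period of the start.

0.5939

Over the interval, μ = 1.3 × 4 = 5.2 (a 4-week period = 4 weeks).
The fifth arrival falls in the interval iff at least 5 events occur there: P(S_5 ≤ t) = P(N ≥ 5) = 1 − P(N ≤ 4) ≈ 0.5939.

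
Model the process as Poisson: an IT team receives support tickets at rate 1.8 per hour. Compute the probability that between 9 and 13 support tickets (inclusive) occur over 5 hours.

Over the interval, μ = 1.8 × 5 = 9 (5 hours).
P(9 ≤ N ≤ 13) = Σ_{j=9}^{13} e^(−9) · 9^j/j! ≈ 0.4705.

0.4705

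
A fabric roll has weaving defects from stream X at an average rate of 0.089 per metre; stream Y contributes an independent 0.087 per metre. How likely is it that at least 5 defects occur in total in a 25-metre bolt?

Independent Poisson processes superpose: combined rate λ = 0.089 + 0.087 = 0.176 per metre.
Over the interval, μ = 0.176 × 25 = 4.4 (a 25-metre bolt = 25 metres).
P(N ≥ 5) = 1 − P(N ≤ 4) ≈ 0.4488.

0.4488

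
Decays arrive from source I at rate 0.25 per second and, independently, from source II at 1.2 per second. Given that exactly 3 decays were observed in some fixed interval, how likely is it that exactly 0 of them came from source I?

Given the total, each event is independently from source I with probability p = λ_I/(λ_I+λ_II) = 0.25/1.45 ≈ 0.1724.
So K ~ Binomial(3, 0.25/1.45): P(K = 0) = C(3,0) · (0.25/1.45)^0 · (1.2/1.45)^3 ≈ 0.5668.

0.5668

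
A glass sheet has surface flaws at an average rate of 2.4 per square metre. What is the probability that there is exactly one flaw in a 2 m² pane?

Over the interval, μ = 2.4 × 2 = 4.8 (a 2 m² pane = 2 square metres).
P(N = 1) = e^(−μ) μ^1/1! = e^(−4.8) · 4.8^1/1 ≈ 0.0395.

0.0395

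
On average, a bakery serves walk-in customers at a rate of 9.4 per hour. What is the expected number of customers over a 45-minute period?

7.05

E[N] = λt = 9.4 × 0.75 = 7.05 (a 45-minute period = 0.75 hours).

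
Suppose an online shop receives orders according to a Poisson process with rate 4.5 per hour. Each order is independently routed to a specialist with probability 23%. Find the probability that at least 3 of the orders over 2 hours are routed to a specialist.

0.3423

Thinning: the orders that are routed to a specialist themselves form a Poisson process with rate 0.23 × 4.5 = 1.035 per hour.
Over the interval, μ = 1.035 × 2 = 2.07 (2 hours).
P(N ≥ 3) = 1 − P(N ≤ 2) ≈ 0.3423.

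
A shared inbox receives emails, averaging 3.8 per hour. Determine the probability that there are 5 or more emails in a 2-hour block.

Over the interval, μ = 3.8 × 2 = 7.6 (a 2-hour block = 2 hours).
P(N ≥ 5) = 1 − P(N ≤ 4) = 1 − Σ_{j=0}^{4} e^(−μ) μ^j/j! ≈ 0.8751.

0.8751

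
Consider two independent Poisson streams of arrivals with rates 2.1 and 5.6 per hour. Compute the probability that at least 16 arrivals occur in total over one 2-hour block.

Independent Poisson processes superpose: combined rate λ = 2.1 + 5.6 = 7.7 per hour.
Over the interval, μ = 7.7 × 2 = 15.4 (a 2-hour block = 2 hours).
P(N ≥ 16) = 1 − P(N ≤ 15) ≈ 0.4728.

0.4728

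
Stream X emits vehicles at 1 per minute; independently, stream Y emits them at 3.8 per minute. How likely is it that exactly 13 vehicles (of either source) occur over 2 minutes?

0.0640

Independent Poisson processes superpose: combined rate λ = 1 + 3.8 = 4.8 per minute.
Over the interval, μ = 4.8 × 2 = 9.6 (2 minutes).
P(N = 13) = e^(−9.6) · 9.6^13/13! ≈ 0.0640.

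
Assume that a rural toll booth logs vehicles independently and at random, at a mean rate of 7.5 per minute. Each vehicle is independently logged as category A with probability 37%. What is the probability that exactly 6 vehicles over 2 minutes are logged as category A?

Thinning: the vehicles that are logged as category A themselves form a Poisson process with rate 0.37 × 7.5 = 2.775 per minute.
Over the interval, μ = 2.775 × 2 = 5.55 (2 minutes).
P(N = 6) = e^(−5.55) · 5.55^6/6! ≈ 0.1578.

0.1578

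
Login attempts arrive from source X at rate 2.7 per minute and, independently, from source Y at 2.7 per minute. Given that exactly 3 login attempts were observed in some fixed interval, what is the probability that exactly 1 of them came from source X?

0.3750

Given the total, each event is independently from source X with probability p = λ_X/(λ_X+λ_Y) = 2.7/5.4 = 0.5000.
So K ~ Binomial(3, 2.7/5.4): P(K = 1) = C(3,1) · (2.7/5.4)^1 · (2.7/5.4)^2 ≈ 0.3750.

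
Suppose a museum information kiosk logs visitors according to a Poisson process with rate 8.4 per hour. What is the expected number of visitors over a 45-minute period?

E[N] = λt = 8.4 × 0.75 = 6.3 (a 45-minute period = 0.75 hours).

6.3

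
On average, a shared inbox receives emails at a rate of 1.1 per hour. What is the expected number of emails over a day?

26.4

E[N] = λt = 1.1 × 24 = 26.4 (a day = 24 hours).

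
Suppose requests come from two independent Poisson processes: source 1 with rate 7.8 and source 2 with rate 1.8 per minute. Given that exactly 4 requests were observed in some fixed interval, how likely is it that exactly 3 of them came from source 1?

0.4023

Given the total, each event is independently from source 1 with probability p = λ_1/(λ_1+λ_2) = 7.8/9.6 = 0.8125.
So K ~ Binomial(4, 7.8/9.6): P(K = 3) = C(4,3) · (7.8/9.6)^3 · (1.8/9.6)^1 ≈ 0.4023.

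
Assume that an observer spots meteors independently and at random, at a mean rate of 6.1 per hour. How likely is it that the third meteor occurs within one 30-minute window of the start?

Over the interval, μ = 6.1 × 0.5 = 3.05 (a 30-minute window = 0.5 hours).
The third arrival falls in the interval iff at least 3 events occur there: P(S_3 ≤ t) = P(N ≥ 3) = 1 − P(N ≤ 2) ≈ 0.5879.

0.5879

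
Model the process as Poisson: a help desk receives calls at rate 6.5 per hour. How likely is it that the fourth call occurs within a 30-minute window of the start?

Over the interval, μ = 6.5 × 0.5 = 3.25 (a 30-minute window = 0.5 hours).
The fourth arrival falls in the interval iff at least 4 events occur there: P(S_4 ≤ t) = P(N ≥ 4) = 1 − P(N ≤ 3) ≈ 0.4086.

0.4086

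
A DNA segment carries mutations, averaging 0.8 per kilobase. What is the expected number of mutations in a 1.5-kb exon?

1.2

E[N] = λt = 0.8 × 1.5 = 1.2 (a 1.5-kb exon = 1.5 kilobases).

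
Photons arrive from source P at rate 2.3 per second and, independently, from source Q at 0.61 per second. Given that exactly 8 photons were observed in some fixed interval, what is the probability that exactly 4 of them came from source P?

Given the total, each event is independently from source P with probability p = λ_P/(λ_P+λ_Q) = 2.3/2.91 ≈ 0.7904.
So K ~ Binomial(8, 2.3/2.91): P(K = 4) = C(8,4) · (2.3/2.91)^4 · (0.61/2.91)^4 ≈ 0.0527.

0.0527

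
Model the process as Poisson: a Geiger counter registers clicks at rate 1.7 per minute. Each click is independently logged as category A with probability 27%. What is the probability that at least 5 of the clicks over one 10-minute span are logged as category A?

0.4849

Thinning: the clicks that are logged as category A themselves form a Poisson process with rate 0.27 × 1.7 = 0.459 per minute.
Over the interval, μ = 0.459 × 10 = 4.59 (a 10-minute span = 10 minutes).
P(N ≥ 5) = 1 − P(N ≤ 4) ≈ 0.4849.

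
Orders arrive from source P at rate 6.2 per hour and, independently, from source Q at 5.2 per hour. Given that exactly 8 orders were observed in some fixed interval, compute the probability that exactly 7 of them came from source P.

0.0514

Given the total, each event is independently from source P with probability p = λ_P/(λ_P+λ_Q) = 6.2/11.4 ≈ 0.5439.
So K ~ Binomial(8, 6.2/11.4): P(K = 7) = C(8,7) · (6.2/11.4)^7 · (5.2/11.4)^1 ≈ 0.0514.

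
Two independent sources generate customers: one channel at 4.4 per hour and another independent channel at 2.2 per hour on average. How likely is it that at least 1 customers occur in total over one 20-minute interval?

0.8892

Independent Poisson processes superpose: combined rate λ = 4.4 + 2.2 = 6.6 per hour.
Over the interval, μ = 6.6 × 1/3 = 2.2 (a 20-minute interval = 1/3 hours).
P(N ≥ 1) = 1 − P(N ≤ 0) ≈ 0.8892.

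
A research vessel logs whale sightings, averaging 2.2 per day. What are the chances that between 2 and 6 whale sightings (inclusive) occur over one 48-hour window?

Over the interval, μ = 2.2 × 2 = 4.4 (a 48-hour window = 2 days).
P(2 ≤ N ≤ 6) = Σ_{j=2}^{6} e^(−4.4) · 4.4^j/j! ≈ 0.7773.

0.7773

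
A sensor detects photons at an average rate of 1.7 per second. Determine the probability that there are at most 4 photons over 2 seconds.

Over the interval, μ = 1.7 × 2 = 3.4 (2 seconds).
P(N ≤ 4) = Σ_{j=0}^{4} e^(−μ) μ^j/j! ≈ 0.7442.

0.7442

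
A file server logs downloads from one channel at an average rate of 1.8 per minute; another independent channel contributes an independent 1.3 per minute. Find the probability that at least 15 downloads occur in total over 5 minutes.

Independent Poisson processes superpose: combined rate λ = 1.8 + 1.3 = 3.1 per minute.
Over the interval, μ = 3.1 × 5 = 15.5 (5 minutes).
P(N ≥ 15) = 1 − P(N ≤ 14) ≈ 0.5846.

0.5846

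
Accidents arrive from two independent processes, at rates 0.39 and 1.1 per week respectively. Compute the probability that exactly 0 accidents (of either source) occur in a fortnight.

0.0508

Independent Poisson processes superpose: combined rate λ = 0.39 + 1.1 = 1.49 per week.
Over the interval, μ = 1.49 × 2 = 2.98 (a fortnight = 2 weeks).
P(N = 0) = e^(−2.98) · 2.98^0/0! ≈ 0.0508.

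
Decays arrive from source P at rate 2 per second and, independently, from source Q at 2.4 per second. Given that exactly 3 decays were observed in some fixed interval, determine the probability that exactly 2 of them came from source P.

Given the total, each event is independently from source P with probability p = λ_P/(λ_P+λ_Q) = 2/4.4 ≈ 0.4545.
So K ~ Binomial(3, 2/4.4): P(K = 2) = C(3,2) · (2/4.4)^2 · (2.4/4.4)^1 ≈ 0.3381.

0.3381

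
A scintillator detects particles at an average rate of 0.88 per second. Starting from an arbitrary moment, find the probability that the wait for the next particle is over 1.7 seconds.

0.2240

The wait for the next event is exponential with rate λ = 0.88 per second.
P(T > 1.7) = e^(−λt) = e^(−0.88 × 1.7) = e^(−1.496) ≈ 0.2240.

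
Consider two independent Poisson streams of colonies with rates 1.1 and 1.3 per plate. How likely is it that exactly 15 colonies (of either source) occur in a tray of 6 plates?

Independent Poisson processes superpose: combined rate λ = 1.1 + 1.3 = 2.4 per plate.
Over the interval, μ = 2.4 × 6 = 14.4 (a tray of 6 plates = 6 plates).
P(N = 15) = e^(−14.4) · 14.4^15/15! ≈ 0.1012.

0.1012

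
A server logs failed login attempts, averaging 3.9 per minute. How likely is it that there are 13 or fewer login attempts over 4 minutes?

0.3083

Over the interval, μ = 3.9 × 4 = 15.6 (4 minutes).
P(N ≤ 13) = Σ_{j=0}^{13} e^(−μ) μ^j/j! ≈ 0.3083.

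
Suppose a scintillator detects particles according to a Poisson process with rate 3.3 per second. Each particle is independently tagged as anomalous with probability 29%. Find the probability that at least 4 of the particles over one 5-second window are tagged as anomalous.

0.7035

Thinning: the particles that are tagged as anomalous themselves form a Poisson process with rate 0.29 × 3.3 = 0.957 per second.
Over the interval, μ = 0.957 × 5 = 4.785 (a 5-second window = 5 seconds).
P(N ≥ 4) = 1 − P(N ≤ 3) ≈ 0.7035.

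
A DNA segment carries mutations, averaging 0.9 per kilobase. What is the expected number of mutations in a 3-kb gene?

E[N] = λt = 0.9 × 3 = 2.7 (a 3-kb gene = 3 kilobases).

2.7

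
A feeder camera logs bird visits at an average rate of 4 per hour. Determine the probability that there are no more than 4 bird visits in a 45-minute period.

0.8153

Over the interval, μ = 4 × 0.75 = 3 (a 45-minute period = 0.75 hours).
P(N ≤ 4) = Σ_{j=0}^{4} e^(−μ) μ^j/j! ≈ 0.8153.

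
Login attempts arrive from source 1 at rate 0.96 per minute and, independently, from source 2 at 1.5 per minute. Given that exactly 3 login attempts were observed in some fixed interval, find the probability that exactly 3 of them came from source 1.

Given the total, each event is independently from source 1 with probability p = λ_1/(λ_1+λ_2) = 0.96/2.46 ≈ 0.3902.
So K ~ Binomial(3, 0.96/2.46): P(K = 3) = C(3,3) · (0.96/2.46)^3 · (1.5/2.46)^0 ≈ 0.0594.

0.0594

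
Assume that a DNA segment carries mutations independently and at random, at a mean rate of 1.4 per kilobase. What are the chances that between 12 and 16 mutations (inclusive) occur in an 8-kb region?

0.3810

Over the interval, μ = 1.4 × 8 = 11.2 (an 8-kb region = 8 kilobases).
P(12 ≤ N ≤ 16) = Σ_{j=12}^{16} e^(−11.2) · 11.2^j/j! ≈ 0.3810.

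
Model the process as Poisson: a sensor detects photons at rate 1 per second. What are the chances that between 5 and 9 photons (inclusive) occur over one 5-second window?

Over the interval, μ = 1 × 5 = 5 (a 5-second window = 5 seconds).
P(5 ≤ N ≤ 9) = Σ_{j=5}^{9} e^(−5) · 5^j/j! ≈ 0.5277.

0.5277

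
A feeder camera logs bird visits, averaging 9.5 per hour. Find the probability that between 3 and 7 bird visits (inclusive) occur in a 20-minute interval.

0.5972

Over the interval, μ = 9.5 × 1/3 ≈ 3.16667 (a 20-minute interval = 1/3 hours).
P(3 ≤ N ≤ 7) = Σ_{j=3}^{7} e^(−3.16667) · 3.16667^j/j! ≈ 0.5972.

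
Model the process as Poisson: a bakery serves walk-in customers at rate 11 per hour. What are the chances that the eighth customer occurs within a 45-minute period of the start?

Over the interval, μ = 11 × 0.75 = 8.25 (a 45-minute period = 0.75 hours).
The eighth arrival falls in the interval iff at least 8 events occur there: P(S_8 ≤ t) = P(N ≥ 8) = 1 − P(N ≤ 7) ≈ 0.5814.

0.5814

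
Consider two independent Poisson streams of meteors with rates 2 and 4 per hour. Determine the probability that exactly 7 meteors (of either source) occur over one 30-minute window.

0.0216

Independent Poisson processes superpose: combined rate λ = 2 + 4 = 6 per hour.
Over the interval, μ = 6 × 0.5 = 3 (a 30-minute window = 0.5 hours).
P(N = 7) = e^(−3) · 3^7/7! ≈ 0.0216.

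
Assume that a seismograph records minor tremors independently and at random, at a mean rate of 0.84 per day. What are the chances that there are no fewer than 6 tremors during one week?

0.5349

Over the interval, μ = 0.84 × 7 = 5.88 (a week = 7 days).
P(N ≥ 6) = 1 − P(N ≤ 5) = 1 − Σ_{j=0}^{5} e^(−μ) μ^j/j! ≈ 0.5349.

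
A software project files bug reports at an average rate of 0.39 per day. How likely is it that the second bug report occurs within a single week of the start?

0.7567

Over the interval, μ = 0.39 × 7 = 2.73 (a week = 7 days).
The second arrival falls in the interval iff at least 2 events occur there: P(S_2 ≤ t) = P(N ≥ 2) = 1 − P(N ≤ 1) ≈ 0.7567.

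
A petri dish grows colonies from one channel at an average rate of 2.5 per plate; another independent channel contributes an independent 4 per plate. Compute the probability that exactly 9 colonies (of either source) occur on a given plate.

0.0858

Independent Poisson processes superpose: combined rate λ = 2.5 + 4 = 6.5 per plate.
So μ = 6.5.
P(N = 9) = e^(−6.5) · 6.5^9/9! ≈ 0.0858.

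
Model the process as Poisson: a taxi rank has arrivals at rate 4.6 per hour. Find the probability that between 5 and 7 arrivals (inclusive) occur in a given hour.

0.3917

With mean μ = 4.6 per hour,
P(5 ≤ N ≤ 7) = Σ_{j=5}^{7} e^(−4.6) · 4.6^j/j! ≈ 0.3917.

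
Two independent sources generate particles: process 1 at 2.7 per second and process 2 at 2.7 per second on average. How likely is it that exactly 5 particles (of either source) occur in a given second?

0.1728

Independent Poisson processes superpose: combined rate λ = 2.7 + 2.7 = 5.4 per second.
So μ = 5.4.
P(N = 5) = e^(−5.4) · 5.4^5/5! ≈ 0.1728.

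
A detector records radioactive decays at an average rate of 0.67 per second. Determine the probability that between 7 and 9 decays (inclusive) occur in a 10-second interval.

Over the interval, μ = 0.67 × 10 = 6.7 (a 10-second interval = 10 seconds).
P(7 ≤ N ≤ 9) = Σ_{j=7}^{9} e^(−6.7) · 6.7^j/j! ≈ 0.3643.

0.3643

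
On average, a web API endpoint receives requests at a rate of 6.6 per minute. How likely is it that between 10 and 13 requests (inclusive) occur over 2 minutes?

Over the interval, μ = 6.6 × 2 = 13.2 (2 minutes).
P(10 ≤ N ≤ 13) = Σ_{j=10}^{13} e^(−13.2) · 13.2^j/j! ≈ 0.3981.

0.3981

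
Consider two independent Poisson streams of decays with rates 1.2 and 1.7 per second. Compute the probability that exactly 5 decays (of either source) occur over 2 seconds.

0.1656

Independent Poisson processes superpose: combined rate λ = 1.2 + 1.7 = 2.9 per second.
Over the interval, μ = 2.9 × 2 = 5.8 (2 seconds).
P(N = 5) = e^(−5.8) · 5.8^5/5! ≈ 0.1656.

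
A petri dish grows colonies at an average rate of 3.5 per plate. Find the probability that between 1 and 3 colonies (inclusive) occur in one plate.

With mean μ = 3.5 per plate,
P(1 ≤ N ≤ 3) = Σ_{j=1}^{3} e^(−3.5) · 3.5^j/j! ≈ 0.5064.

0.5064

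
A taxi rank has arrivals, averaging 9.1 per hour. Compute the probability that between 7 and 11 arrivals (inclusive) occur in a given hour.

With mean μ = 9.1 per hour,
P(7 ≤ N ≤ 11) = Σ_{j=7}^{11} e^(−9.1) · 9.1^j/j! ≈ 0.5954.

0.5954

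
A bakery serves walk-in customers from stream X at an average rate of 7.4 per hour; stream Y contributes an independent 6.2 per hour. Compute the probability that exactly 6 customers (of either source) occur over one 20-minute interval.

0.1295

Independent Poisson processes superpose: combined rate λ = 7.4 + 6.2 = 13.6 per hour.
Over the interval, μ = 13.6 × 1/3 ≈ 4.53333 (a 20-minute interval = 1/3 hours).
P(N = 6) = e^(−4.53333) · 4.53333^6/6! ≈ 0.1295.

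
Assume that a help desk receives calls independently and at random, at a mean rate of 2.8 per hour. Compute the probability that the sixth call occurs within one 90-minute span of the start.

Over the interval, μ = 2.8 × 1.5 = 4.2 (a 90-minute span = 1.5 hours).
The sixth arrival falls in the interval iff at least 6 events occur there: P(S_6 ≤ t) = P(N ≥ 6) = 1 − P(N ≤ 5) ≈ 0.2469.

0.2469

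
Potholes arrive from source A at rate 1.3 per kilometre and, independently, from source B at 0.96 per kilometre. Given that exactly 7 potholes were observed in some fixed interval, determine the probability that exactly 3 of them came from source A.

0.2169

Given the total, each event is independently from source A with probability p = λ_A/(λ_A+λ_B) = 1.3/2.26 ≈ 0.5752.
So K ~ Binomial(7, 1.3/2.26): P(K = 3) = C(7,3) · (1.3/2.26)^3 · (0.96/2.26)^4 ≈ 0.2169.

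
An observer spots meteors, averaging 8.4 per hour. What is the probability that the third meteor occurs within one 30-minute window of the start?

0.7898

Over the interval, μ = 8.4 × 0.5 = 4.2 (a 30-minute window = 0.5 hours).
The third arrival falls in the interval iff at least 3 events occur there: P(S_3 ≤ t) = P(N ≥ 3) = 1 − P(N ≤ 2) ≈ 0.7898.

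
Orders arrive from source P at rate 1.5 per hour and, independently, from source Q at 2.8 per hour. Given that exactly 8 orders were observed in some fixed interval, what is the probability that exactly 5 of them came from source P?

Given the total, each event is independently from source P with probability p = λ_P/(λ_P+λ_Q) = 1.5/4.3 ≈ 0.3488.
So K ~ Binomial(8, 1.5/4.3): P(K = 5) = C(8,5) · (1.5/4.3)^5 · (2.8/4.3)^3 ≈ 0.0799.

0.0799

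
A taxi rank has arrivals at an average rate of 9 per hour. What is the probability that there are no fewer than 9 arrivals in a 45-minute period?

Over the interval, μ = 9 × 0.75 = 6.75 (a 45-minute period = 0.75 hours).
P(N ≥ 9) = 1 − P(N ≤ 8) = 1 − Σ_{j=0}^{8} e^(−μ) μ^j/j! ≈ 0.2389.

0.2389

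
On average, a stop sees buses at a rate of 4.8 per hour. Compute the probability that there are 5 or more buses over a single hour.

0.5237

With mean μ = 4.8 per hour,
P(N ≥ 5) = 1 − P(N ≤ 4) = 1 − Σ_{j=0}^{4} e^(−μ) μ^j/j! ≈ 0.5237.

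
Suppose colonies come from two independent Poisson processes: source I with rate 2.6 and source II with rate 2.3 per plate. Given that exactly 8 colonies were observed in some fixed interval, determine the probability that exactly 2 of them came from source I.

Given the total, each event is independently from source I with probability p = λ_I/(λ_I+λ_II) = 2.6/4.9 ≈ 0.5306.
So K ~ Binomial(8, 2.6/4.9): P(K = 2) = C(8,2) · (2.6/4.9)^2 · (2.3/4.9)^6 ≈ 0.0843.

0.0843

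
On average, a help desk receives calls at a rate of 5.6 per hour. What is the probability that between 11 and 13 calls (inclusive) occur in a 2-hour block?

Over the interval, μ = 5.6 × 2 = 11.2 (a 2-hour block = 2 hours).
P(11 ≤ N ≤ 13) = Σ_{j=11}^{13} e^(−11.2) · 11.2^j/j! ≈ 0.3262.

0.3262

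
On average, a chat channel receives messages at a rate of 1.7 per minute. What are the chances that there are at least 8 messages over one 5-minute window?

Over the interval, μ = 1.7 × 5 = 8.5 (a 5-minute window = 5 minutes).
P(N ≥ 8) = 1 − P(N ≤ 7) = 1 − Σ_{j=0}^{7} e^(−μ) μ^j/j! ≈ 0.6144.

0.6144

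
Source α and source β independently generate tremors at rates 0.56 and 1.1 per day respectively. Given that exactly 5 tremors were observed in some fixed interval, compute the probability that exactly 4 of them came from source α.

Given the total, each event is independently from source α with probability p = λ_α/(λ_α+λ_β) = 0.56/1.66 ≈ 0.3373.
So K ~ Binomial(5, 0.56/1.66): P(K = 4) = C(5,4) · (0.56/1.66)^4 · (1.1/1.66)^1 ≈ 0.0429.

0.0429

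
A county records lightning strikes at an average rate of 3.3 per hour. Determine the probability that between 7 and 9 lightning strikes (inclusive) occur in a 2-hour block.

0.3578

Over the interval, μ = 3.3 × 2 = 6.6 (a 2-hour block = 2 hours).
P(7 ≤ N ≤ 9) = Σ_{j=7}^{9} e^(−6.6) · 6.6^j/j! ≈ 0.3578.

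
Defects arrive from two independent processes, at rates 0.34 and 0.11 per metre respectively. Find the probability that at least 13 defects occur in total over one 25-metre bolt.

0.3389

Independent Poisson processes superpose: combined rate λ = 0.34 + 0.11 = 0.45 per metre.
Over the interval, μ = 0.45 × 25 = 11.25 (a 25-metre bolt = 25 metres).
P(N ≥ 13) = 1 − P(N ≤ 12) ≈ 0.3389.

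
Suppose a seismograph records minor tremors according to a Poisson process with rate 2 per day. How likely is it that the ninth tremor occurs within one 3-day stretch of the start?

0.1528

Over the interval, μ = 2 × 3 = 6 (a 3-day stretch = 3 days).
The ninth arrival falls in the interval iff at least 9 events occur there: P(S_9 ≤ t) = P(N ≥ 9) = 1 − P(N ≤ 8) ≈ 0.1528.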